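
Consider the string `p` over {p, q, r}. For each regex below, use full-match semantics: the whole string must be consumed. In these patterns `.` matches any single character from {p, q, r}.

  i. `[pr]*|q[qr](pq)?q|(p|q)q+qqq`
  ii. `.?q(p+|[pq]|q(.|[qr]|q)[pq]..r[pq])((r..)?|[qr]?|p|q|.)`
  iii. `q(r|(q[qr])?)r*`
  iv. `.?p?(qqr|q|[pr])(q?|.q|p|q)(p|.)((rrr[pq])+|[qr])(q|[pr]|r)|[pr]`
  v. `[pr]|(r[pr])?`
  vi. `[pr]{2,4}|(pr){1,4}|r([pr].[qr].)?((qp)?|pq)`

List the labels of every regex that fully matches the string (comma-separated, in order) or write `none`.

i → match
ii → no match
iii → no match — must start with `q`
iv → match
v → match
vi → no match

i, iv, v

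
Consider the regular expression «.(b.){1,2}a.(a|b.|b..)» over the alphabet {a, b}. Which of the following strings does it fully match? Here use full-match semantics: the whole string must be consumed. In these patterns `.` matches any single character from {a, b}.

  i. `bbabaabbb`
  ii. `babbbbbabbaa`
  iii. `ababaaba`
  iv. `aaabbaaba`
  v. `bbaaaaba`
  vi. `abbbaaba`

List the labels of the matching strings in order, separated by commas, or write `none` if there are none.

i, iii, vi

i → match
ii → no match
iii → match
iv → no match
v → no match
vi → match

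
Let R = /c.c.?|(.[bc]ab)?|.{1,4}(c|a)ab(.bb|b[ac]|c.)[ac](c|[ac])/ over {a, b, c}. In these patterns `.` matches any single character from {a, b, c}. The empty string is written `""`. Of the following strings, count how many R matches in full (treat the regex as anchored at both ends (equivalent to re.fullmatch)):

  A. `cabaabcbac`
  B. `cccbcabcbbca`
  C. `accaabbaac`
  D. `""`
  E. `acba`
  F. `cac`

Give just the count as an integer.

5

A → match
B → match
C → match
D → match
E → no match
F → match
Total matched: 5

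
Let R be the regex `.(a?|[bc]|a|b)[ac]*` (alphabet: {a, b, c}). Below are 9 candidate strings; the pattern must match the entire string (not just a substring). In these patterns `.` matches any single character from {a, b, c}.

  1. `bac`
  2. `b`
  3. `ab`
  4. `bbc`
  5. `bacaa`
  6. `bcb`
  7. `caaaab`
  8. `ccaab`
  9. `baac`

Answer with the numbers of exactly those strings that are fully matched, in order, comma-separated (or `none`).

1 → match
2 → match
3 → match
4 → match
5 → match
6 → no match
7 → no match
8 → no match
9 → match

1, 2, 3, 4, 5, 9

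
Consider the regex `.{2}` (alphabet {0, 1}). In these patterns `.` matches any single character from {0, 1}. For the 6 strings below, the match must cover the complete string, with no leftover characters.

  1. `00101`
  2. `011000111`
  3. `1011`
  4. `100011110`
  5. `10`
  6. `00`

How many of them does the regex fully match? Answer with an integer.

2

1 → no match
2 → no match
3 → no match
4 → no match
5 → match
6 → match
Total matched: 2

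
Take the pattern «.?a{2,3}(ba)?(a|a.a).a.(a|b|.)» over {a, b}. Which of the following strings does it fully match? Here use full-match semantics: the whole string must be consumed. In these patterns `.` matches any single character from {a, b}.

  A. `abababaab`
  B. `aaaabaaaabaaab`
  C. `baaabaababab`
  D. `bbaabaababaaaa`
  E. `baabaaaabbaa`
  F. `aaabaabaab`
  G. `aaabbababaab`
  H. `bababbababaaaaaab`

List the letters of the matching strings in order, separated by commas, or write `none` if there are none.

A. `abababaab` → no match
B → no match
C. `baaabaababab` → no match
D → no match
E. `baabaaaabbaa` → no match
F. `aaabaabaab` → match
G. `aaabbababaab` → no match
H → no match

F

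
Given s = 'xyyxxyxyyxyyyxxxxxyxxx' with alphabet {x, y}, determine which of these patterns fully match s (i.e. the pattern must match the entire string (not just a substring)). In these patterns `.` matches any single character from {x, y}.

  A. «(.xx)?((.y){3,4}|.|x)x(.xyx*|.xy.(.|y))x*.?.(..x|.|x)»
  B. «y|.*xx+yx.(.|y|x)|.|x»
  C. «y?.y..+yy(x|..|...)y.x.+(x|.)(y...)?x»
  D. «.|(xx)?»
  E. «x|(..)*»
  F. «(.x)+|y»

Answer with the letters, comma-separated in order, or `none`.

B, C, E

A → no match
B → match
C → match
D → no match
E → match
F → no match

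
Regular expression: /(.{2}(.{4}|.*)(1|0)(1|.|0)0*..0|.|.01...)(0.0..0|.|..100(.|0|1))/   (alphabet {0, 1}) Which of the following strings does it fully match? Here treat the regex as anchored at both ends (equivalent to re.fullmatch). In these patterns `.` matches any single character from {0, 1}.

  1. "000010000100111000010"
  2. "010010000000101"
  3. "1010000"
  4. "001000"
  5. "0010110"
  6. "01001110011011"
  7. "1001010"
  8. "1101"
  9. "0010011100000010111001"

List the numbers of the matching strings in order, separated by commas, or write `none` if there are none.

2, 3, 5, 9

1 → no match
2 → match
3. "1010000" → match
4. "001000" → no match
5. "0010110" → match
6 → no match
7. "1001010" → no match
8. "1101" → no match
9 → match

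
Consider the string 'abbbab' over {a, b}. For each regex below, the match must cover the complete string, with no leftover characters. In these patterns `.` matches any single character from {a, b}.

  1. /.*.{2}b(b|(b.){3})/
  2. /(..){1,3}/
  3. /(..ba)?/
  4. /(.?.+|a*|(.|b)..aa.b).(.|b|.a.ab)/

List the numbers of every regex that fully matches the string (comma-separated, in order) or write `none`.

1 → no match
2 → match
3 → no match
4 → match

2, 4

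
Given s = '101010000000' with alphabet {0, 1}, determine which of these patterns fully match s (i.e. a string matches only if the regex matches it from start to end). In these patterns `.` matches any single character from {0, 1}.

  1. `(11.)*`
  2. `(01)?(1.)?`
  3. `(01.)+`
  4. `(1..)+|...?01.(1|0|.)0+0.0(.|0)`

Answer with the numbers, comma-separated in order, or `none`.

1 → no match
2 → no match
3 → no match — must start with '01'
4 → match

4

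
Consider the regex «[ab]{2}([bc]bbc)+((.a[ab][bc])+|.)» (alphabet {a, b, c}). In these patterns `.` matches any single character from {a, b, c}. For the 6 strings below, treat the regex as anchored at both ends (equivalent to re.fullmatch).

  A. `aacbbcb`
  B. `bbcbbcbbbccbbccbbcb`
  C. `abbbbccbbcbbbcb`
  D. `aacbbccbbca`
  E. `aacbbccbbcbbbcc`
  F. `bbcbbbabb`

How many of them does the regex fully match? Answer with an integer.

5

A → match
B → match
C → match
D → match
E → match
F → no match
Total matched: 5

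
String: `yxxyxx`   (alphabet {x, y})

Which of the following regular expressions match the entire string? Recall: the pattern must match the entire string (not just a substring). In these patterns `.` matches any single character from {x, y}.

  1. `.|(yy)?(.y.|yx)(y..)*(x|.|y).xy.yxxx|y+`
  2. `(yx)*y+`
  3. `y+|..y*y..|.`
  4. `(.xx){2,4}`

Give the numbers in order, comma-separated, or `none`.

4

1 → no match
2 → no match — must end with `y`
3 → no match
4 → match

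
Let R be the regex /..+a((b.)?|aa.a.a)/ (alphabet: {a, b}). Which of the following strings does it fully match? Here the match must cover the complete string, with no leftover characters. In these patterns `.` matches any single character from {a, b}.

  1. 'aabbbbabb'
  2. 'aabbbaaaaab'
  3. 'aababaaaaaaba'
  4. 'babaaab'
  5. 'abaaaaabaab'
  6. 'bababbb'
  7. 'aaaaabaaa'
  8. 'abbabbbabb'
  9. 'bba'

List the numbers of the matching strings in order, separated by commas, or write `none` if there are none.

1 → match
2 → no match
3 → match
4 → no match
5 → no match
6 → no match
7 → match
8 → match
9 → match

1, 3, 7, 8, 9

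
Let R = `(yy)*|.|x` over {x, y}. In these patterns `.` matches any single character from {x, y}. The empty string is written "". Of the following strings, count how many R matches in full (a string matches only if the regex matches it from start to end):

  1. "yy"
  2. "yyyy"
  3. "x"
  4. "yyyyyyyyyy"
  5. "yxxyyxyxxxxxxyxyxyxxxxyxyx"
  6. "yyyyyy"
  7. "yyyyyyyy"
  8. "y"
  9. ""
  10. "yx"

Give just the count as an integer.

1 → match
2 → match
3 → match
4 → match
5 → no match
6 → match
7 → match
8 → match
9 → match
10 → no match
Total matched: 8

8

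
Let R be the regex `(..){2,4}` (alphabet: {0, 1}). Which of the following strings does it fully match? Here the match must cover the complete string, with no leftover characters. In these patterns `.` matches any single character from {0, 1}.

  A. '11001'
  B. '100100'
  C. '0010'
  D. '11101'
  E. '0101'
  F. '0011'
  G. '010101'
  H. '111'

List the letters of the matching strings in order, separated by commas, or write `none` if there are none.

B, C, E, F, G

A → no match
B → match
C → match
D → no match
E → match
F → match
G → match
H → no match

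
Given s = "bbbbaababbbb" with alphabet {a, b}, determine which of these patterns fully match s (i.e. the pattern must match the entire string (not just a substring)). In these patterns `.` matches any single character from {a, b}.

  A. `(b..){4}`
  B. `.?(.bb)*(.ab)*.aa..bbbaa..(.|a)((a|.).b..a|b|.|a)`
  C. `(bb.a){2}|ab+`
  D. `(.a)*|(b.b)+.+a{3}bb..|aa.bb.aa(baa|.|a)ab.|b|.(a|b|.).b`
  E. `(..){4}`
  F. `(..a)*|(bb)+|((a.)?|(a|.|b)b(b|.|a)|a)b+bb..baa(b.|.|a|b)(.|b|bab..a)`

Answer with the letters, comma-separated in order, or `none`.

A

A → match
B → no match
C → no match
D → no match
E → no match
F → no match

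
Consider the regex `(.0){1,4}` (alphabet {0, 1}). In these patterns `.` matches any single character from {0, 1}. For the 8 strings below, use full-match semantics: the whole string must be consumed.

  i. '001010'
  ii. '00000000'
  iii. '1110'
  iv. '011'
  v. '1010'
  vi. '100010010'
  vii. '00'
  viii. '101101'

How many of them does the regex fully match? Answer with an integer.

4

i → match
ii → match
iii → no match
iv → no match — must end with '0'
v → match
vi → no match
vii → match
viii → no match — must end with '0'
Total matched: 4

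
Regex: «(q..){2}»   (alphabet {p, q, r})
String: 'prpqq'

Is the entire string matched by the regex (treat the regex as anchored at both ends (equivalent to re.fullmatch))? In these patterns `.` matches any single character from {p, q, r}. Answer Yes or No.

No

Every match must start with 'q', but 'prpqq' does not.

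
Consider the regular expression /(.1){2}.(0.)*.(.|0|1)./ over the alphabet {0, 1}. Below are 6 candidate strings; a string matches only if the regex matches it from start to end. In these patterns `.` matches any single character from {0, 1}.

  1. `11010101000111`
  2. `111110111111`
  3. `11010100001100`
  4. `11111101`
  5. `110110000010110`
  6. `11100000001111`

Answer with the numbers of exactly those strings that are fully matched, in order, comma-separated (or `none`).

1 → no match
2 → no match
3 → no match
4 → match
5 → no match
6 → no match

4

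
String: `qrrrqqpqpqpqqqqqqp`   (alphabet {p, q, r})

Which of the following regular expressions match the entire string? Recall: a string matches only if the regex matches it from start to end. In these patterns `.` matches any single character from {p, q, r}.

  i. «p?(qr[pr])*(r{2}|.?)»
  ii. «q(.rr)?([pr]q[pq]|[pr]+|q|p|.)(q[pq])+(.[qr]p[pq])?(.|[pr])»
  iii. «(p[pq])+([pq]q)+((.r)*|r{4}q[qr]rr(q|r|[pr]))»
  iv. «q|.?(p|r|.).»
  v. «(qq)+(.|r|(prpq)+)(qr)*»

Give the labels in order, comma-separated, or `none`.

ii

i → no match
ii → match
iii → no match — must start with `p`
iv → no match
v → no match — must start with `qq`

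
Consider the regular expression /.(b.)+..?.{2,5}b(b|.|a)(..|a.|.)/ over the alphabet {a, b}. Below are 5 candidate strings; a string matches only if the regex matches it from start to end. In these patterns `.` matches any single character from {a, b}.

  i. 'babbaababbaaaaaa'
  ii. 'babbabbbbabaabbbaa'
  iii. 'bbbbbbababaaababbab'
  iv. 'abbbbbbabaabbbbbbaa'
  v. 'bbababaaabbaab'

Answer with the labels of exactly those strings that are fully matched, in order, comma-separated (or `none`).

iii, v

i → no match
ii → no match
iii → match
iv → no match
v → match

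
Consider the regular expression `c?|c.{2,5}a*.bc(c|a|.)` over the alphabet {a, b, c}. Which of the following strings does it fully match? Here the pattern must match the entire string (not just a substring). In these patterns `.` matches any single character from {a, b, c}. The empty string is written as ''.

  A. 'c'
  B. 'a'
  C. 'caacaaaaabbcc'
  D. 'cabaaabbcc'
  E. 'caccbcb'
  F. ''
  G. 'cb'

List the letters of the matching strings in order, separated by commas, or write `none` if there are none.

A → match
B → no match
C → match
D → match
E → match
F → match
G → no match

A, C, D, E, F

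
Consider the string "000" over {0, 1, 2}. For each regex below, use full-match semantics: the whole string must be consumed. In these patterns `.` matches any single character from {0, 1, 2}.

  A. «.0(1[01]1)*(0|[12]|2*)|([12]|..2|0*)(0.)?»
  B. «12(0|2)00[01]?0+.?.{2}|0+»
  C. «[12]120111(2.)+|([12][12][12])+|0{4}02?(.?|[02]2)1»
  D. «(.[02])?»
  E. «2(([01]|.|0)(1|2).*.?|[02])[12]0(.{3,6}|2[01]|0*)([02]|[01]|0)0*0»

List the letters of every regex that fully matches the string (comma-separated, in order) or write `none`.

A → match
B → match
C → no match
D → no match
E → no match — must start with "2"

A, B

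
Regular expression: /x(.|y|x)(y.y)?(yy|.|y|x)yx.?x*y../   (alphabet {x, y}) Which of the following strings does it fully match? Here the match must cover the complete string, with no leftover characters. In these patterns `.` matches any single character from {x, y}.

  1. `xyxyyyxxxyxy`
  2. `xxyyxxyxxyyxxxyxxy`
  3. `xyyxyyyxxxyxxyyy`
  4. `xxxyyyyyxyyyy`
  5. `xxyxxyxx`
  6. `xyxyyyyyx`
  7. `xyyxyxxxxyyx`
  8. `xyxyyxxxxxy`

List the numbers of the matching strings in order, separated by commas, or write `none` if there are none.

1 → no match
2 → no match
3 → no match
4 → no match
5 → no match
6 → no match
7 → no match
8 → no match

none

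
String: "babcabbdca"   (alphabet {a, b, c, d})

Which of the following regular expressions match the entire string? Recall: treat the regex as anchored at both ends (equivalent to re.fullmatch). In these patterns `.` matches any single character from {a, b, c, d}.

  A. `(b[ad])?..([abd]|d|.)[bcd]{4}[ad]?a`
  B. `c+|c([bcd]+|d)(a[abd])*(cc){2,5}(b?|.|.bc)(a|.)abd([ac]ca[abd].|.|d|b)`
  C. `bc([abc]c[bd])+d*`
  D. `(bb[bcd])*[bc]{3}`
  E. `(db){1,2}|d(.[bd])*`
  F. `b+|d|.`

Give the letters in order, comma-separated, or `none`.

A → match
B → no match — must start with "c"
C → no match — must start with "bc"
D → no match
E → no match
F → no match

A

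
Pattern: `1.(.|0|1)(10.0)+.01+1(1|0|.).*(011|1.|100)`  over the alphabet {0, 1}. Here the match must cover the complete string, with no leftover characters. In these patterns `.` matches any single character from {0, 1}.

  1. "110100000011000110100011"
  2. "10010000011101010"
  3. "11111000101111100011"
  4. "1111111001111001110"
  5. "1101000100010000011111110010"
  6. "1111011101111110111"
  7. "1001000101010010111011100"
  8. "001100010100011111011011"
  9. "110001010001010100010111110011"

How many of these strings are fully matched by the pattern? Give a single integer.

2

1 → no match
2 → match
3 → no match
4 → no match
5 → match
6 → no match
7 → no match
8 → no match — must start with "1"
9 → no match
Total matched: 2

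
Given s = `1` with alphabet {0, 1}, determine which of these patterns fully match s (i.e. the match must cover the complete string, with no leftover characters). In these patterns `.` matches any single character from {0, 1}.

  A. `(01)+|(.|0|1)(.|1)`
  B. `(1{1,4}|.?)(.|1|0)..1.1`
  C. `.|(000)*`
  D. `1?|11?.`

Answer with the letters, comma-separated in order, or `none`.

C, D

A → no match
B → no match
C → match
D → match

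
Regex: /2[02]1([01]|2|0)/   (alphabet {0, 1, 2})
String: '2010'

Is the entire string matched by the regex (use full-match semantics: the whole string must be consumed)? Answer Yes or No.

Yes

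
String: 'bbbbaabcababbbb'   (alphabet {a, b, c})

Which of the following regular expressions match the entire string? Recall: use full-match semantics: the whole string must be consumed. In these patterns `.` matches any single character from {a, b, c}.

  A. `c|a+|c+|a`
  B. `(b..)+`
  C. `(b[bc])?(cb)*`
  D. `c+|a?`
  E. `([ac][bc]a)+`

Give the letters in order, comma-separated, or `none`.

A → no match
B → match
C → no match
D → no match
E → no match — must end with 'a'

B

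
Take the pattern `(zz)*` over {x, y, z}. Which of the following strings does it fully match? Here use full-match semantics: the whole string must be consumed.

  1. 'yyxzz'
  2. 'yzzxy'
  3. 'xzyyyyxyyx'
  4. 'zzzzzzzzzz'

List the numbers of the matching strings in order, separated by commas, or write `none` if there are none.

1 → no match
2 → no match
3 → no match
4 → match

4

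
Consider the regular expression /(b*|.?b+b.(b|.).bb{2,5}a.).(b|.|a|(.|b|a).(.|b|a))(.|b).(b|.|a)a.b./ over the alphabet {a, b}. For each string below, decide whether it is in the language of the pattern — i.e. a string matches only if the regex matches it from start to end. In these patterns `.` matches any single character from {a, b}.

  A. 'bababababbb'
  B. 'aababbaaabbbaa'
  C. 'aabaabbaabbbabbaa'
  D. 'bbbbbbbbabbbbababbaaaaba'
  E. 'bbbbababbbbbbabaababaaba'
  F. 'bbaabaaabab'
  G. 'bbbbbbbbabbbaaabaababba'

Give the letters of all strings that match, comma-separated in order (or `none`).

A, D, E, G

A → match
B → no match
C → no match
D → match
E → match
F → no match
G → match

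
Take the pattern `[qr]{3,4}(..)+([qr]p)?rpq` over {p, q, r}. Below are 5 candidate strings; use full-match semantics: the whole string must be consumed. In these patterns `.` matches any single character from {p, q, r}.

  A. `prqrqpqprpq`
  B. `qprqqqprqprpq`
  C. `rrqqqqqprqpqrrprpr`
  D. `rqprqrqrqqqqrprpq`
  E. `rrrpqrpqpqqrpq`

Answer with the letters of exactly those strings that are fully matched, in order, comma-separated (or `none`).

E

A → no match
B → no match
C → no match — must end with `rpq`
D → no match
E → match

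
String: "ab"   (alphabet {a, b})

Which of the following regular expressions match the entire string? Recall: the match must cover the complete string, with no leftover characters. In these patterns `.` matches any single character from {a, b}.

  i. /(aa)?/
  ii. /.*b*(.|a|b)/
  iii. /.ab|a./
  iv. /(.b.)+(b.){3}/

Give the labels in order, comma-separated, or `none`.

ii, iii

i → no match
ii → match
iii → match
iv → no match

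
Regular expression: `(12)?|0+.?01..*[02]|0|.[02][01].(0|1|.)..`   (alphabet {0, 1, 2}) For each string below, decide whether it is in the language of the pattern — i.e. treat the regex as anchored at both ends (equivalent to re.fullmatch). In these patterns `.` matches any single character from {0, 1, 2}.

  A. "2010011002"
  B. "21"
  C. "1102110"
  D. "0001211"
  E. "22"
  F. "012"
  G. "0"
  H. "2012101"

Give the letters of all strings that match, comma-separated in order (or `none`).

A → no match
B → no match
C → no match
D → match
E → no match
F → no match
G → match
H → match

D, G, H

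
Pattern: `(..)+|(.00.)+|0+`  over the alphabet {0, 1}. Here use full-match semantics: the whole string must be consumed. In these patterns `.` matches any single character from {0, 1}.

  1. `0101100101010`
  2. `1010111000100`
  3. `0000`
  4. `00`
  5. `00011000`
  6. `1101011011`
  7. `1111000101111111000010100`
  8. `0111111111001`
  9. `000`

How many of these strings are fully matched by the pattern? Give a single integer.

1 → no match
2 → no match
3. `0000` → match
4. `00` → match
5. `00011000` → match
6. `1101011011` → match
7 → no match
8 → no match
9. `000` → match
Total matched: 5

5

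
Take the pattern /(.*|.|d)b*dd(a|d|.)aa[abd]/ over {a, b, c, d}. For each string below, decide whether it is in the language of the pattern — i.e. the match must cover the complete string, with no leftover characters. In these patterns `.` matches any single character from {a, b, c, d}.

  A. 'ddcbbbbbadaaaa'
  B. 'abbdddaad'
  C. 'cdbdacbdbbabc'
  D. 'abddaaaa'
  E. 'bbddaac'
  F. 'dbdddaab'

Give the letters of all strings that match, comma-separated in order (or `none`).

B, D, F

A → no match
B. 'abbdddaad' → match
C → no match
D. 'abddaaaa' → match
E. 'bbddaac' → no match
F. 'dbdddaab' → match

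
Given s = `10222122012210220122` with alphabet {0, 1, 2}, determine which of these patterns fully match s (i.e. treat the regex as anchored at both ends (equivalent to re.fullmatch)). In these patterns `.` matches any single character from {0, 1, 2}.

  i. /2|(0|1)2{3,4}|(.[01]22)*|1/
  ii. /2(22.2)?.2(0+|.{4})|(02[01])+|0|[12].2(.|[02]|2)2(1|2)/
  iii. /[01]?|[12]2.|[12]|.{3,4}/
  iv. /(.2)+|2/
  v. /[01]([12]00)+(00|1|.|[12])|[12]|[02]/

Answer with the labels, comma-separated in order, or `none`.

i → match
ii → no match
iii → no match
iv → no match
v → no match

i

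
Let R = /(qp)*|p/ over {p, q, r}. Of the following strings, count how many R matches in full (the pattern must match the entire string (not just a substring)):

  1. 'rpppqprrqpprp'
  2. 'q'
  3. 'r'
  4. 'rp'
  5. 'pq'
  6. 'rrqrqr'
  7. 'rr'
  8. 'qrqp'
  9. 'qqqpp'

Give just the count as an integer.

1 → no match
2 → no match
3 → no match
4 → no match
5 → no match
6 → no match
7 → no match
8 → no match
9 → no match
Total matched: 0

0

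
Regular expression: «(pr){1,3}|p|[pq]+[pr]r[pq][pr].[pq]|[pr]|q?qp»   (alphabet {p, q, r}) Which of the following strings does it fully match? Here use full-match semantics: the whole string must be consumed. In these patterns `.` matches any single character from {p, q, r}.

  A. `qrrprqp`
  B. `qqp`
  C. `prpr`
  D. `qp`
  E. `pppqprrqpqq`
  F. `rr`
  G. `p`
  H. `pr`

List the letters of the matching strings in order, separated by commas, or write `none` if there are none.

A, B, C, D, E, G, H

A → match
B → match
C → match
D → match
E → match
F → no match
G → match
H → match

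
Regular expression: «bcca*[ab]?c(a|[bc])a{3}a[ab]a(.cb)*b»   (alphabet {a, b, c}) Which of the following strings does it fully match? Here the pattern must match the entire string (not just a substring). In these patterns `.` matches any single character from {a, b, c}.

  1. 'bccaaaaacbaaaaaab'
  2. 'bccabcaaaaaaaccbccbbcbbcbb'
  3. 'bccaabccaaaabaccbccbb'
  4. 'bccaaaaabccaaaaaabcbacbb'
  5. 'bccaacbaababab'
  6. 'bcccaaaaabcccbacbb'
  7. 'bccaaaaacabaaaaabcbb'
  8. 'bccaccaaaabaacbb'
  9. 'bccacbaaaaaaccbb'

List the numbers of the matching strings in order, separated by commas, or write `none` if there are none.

1, 2, 3, 4, 8, 9

1 → match
2 → match
3 → match
4 → match
5 → no match
6 → no match
7 → no match
8 → match
9 → match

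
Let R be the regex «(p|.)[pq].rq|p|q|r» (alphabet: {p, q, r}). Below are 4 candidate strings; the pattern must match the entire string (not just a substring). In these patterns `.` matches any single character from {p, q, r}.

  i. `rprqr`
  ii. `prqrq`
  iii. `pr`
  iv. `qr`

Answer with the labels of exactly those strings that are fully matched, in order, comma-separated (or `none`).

i → no match
ii → no match
iii → no match
iv → no match

none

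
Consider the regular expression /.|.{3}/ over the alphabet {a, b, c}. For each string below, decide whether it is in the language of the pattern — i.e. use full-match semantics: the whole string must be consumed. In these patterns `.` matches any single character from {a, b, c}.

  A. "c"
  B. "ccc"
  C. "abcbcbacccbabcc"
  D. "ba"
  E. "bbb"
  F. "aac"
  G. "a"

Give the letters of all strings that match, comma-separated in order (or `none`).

A, B, E, F, G

A → match
B → match
C → no match
D → no match
E → match
F → match
G → match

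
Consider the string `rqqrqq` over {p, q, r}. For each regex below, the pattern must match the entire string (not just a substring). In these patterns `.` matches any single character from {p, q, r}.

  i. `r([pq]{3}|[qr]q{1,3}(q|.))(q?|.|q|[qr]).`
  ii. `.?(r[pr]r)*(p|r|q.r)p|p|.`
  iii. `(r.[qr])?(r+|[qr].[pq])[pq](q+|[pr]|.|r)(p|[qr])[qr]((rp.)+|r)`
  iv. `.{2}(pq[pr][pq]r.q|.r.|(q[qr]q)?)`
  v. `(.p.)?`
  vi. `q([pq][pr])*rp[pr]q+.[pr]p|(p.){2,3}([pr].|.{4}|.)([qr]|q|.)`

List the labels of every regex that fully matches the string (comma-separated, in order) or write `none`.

i

i → match
ii → no match
iii → no match
iv → no match
v → no match
vi → no match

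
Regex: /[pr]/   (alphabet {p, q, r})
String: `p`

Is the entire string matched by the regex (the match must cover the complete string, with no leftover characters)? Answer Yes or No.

Yes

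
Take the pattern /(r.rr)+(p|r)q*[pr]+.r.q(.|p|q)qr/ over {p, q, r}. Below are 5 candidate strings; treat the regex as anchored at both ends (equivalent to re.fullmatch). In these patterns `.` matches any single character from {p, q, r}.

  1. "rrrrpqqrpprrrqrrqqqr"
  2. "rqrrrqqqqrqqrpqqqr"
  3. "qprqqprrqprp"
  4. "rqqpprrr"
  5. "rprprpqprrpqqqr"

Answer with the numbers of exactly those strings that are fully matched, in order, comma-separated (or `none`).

1

1 → match
2 → no match
3 → no match — must start with "r"
4 → no match — must end with "qr"
5 → no match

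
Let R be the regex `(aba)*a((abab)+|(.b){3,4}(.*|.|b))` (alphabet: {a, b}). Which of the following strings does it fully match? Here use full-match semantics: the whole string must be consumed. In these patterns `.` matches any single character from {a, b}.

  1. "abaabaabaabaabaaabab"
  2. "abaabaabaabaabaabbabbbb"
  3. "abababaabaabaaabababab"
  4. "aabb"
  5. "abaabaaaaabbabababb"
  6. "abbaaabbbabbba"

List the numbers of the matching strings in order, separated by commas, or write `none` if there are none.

1 → match
2 → match
3 → no match
4 → no match
5 → no match
6 → no match

1, 2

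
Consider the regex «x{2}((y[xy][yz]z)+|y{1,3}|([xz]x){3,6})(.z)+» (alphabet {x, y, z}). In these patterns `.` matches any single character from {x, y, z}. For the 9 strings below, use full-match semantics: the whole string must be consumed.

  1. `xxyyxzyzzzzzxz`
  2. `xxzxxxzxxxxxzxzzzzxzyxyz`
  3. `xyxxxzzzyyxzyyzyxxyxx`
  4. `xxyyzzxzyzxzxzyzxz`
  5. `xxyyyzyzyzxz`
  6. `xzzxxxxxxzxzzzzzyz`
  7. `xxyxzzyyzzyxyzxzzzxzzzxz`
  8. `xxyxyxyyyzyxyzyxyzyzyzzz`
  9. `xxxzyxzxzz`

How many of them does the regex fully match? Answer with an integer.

4

1 → match
2 → no match
3 → no match — must end with `z`
4 → match
5 → match
6 → no match
7 → match
8 → no match
9 → no match
Total matched: 4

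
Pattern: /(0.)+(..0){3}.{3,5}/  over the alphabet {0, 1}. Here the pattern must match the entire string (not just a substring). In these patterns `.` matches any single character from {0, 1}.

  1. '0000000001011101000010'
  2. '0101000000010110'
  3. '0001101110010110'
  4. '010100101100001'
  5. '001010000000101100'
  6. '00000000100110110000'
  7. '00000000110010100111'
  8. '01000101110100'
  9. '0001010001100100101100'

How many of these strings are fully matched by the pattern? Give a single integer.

1 → no match
2 → match
3 → no match
4 → match
5 → no match
6 → match
7 → match
8 → no match
9 → no match
Total matched: 4

4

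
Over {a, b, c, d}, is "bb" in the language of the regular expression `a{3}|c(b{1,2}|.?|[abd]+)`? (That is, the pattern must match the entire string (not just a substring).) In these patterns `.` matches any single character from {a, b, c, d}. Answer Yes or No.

No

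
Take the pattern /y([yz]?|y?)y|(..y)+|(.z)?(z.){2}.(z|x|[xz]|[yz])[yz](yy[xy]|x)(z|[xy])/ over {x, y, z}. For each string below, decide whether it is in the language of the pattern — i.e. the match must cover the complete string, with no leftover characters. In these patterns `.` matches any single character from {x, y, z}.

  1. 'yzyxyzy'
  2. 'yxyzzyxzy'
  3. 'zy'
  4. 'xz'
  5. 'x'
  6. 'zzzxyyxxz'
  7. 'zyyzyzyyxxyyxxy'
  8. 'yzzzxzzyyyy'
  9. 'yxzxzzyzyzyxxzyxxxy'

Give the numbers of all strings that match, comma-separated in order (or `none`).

1 → no match
2 → match
3 → no match
4 → no match
5 → no match
6 → no match
7 → no match
8 → no match
9 → no match

2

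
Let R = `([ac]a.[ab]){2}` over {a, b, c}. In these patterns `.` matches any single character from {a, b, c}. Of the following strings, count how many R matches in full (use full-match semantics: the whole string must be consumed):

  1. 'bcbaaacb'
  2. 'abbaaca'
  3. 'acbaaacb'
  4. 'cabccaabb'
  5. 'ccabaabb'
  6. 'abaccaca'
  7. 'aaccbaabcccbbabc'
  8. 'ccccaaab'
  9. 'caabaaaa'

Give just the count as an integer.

1 → no match
2 → no match
3 → no match
4 → no match
5 → no match
6 → no match
7 → no match
8 → no match
9 → match
Total matched: 1

1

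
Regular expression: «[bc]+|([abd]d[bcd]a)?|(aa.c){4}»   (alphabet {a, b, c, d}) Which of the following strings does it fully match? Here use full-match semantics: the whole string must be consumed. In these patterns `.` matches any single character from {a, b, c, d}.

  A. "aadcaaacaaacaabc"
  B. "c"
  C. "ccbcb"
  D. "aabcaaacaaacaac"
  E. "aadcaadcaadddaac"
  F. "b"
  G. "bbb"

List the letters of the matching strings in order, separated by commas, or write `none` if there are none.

A → match
B → match
C → match
D → no match
E → no match
F → match
G → match

A, B, C, F, G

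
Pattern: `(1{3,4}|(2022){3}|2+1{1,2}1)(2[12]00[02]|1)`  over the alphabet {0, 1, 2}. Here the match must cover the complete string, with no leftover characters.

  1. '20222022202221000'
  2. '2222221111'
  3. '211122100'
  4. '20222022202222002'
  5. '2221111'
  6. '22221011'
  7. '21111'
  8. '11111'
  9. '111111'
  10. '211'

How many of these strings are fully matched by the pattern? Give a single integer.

6

1 → match
2 → match
3 → no match
4 → match
5 → match
6 → no match
7 → match
8 → match
9 → no match
10 → no match
Total matched: 6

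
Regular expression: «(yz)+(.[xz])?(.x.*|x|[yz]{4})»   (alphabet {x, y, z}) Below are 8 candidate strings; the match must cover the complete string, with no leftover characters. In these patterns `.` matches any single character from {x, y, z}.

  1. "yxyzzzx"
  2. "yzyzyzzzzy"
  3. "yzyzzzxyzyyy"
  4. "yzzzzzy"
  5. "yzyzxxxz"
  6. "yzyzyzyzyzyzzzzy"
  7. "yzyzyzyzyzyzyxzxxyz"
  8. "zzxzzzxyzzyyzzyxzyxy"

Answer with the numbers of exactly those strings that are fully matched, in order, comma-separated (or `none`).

1 → no match — must start with "yz"
2 → match
3 → no match
4 → no match
5 → match
6 → match
7 → match
8 → no match — must start with "yz"

2, 5, 6, 7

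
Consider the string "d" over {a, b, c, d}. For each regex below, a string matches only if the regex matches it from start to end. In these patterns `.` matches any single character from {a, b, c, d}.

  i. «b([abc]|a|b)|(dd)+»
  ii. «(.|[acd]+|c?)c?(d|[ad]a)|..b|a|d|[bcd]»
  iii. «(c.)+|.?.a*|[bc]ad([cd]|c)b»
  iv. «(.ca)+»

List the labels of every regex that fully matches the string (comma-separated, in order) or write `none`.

i → no match
ii → match
iii → match
iv → no match — must end with "ca"

ii, iii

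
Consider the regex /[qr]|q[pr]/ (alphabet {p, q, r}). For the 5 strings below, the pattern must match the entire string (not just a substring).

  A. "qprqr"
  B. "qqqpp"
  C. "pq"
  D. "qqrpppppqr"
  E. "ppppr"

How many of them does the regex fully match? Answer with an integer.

0

A → no match
B → no match
C → no match
D → no match
E → no match
Total matched: 0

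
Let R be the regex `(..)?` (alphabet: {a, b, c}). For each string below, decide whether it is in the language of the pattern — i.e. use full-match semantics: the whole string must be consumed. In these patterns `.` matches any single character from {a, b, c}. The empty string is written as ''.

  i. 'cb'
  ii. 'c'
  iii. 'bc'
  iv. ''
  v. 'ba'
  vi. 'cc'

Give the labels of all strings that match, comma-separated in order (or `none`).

i → match
ii → no match
iii → match
iv → match
v → match
vi → match

i, iii, iv, v, vi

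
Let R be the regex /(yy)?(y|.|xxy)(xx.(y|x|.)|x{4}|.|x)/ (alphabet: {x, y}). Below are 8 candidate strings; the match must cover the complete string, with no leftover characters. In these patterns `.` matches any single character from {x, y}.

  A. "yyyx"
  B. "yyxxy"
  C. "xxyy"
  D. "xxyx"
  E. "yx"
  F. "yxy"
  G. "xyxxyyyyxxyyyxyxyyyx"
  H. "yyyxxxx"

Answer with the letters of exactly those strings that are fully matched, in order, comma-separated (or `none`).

A → match
B → no match
C → match
D → match
E → match
F → no match
G → no match
H → match

A, C, D, E, H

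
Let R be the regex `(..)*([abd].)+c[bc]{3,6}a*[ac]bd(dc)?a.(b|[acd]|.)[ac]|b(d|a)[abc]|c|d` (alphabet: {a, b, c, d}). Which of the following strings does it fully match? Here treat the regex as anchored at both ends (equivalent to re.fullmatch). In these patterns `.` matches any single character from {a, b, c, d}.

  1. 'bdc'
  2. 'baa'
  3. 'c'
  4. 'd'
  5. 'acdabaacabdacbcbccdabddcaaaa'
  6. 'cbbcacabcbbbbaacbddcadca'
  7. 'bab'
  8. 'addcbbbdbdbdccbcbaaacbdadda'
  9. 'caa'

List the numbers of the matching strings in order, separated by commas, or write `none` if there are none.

1, 2, 3, 4, 6, 7, 8

1 → match
2 → match
3 → match
4 → match
5 → no match
6 → match
7 → match
8 → match
9 → no match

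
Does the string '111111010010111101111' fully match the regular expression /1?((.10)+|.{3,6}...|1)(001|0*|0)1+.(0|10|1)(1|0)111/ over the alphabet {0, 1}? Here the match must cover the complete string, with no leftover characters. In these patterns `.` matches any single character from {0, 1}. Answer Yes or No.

No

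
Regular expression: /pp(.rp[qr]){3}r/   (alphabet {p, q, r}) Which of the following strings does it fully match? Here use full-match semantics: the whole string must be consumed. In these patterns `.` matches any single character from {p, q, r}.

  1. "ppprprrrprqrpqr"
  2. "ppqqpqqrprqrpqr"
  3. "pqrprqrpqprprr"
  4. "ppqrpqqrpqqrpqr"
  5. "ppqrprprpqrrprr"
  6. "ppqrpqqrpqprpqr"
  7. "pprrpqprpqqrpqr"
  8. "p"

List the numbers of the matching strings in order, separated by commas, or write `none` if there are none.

1, 4, 5, 6, 7

1 → match
2 → no match
3 → no match — must start with "pp"
4 → match
5 → match
6 → match
7 → match
8 → no match — must start with "pp"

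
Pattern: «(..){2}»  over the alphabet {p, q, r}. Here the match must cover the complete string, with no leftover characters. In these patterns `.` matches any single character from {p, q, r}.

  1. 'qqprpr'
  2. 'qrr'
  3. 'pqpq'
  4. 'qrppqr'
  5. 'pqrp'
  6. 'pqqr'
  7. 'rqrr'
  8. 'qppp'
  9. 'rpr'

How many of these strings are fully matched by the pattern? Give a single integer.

5

1 → no match
2 → no match
3 → match
4 → no match
5 → match
6 → match
7 → match
8 → match
9 → no match
Total matched: 5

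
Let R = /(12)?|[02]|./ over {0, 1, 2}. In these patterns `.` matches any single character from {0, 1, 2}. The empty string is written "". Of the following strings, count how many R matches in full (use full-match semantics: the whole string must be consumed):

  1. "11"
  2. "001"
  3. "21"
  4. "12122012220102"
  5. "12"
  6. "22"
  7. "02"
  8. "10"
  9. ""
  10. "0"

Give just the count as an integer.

3

1 → no match
2 → no match
3 → no match
4 → no match
5 → match
6 → no match
7 → no match
8 → no match
9 → match
10 → match
Total matched: 3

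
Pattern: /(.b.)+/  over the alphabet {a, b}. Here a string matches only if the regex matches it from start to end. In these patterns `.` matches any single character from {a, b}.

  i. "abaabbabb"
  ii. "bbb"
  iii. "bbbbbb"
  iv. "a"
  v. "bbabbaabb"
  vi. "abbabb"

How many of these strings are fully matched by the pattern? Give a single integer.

5

i → match
ii → match
iii → match
iv → no match
v → match
vi → match
Total matched: 5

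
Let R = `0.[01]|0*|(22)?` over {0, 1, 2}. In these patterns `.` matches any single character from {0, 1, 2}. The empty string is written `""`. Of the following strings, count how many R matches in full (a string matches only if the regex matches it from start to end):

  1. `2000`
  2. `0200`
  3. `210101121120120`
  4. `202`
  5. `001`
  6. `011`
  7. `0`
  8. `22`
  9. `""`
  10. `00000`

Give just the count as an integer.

1. `2000` → no match
2. `0200` → no match
3 → no match
4. `202` → no match
5. `001` → match
6. `011` → match
7. `0` → match
8. `22` → match
9. `""` → match
10. `00000` → match
Total matched: 6

6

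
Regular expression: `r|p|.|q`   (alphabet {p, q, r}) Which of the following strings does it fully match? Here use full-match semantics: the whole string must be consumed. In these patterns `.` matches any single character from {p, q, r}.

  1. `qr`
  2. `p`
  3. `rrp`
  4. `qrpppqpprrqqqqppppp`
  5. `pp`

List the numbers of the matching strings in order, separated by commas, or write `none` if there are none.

1 → no match
2 → match
3 → no match
4 → no match
5 → no match

2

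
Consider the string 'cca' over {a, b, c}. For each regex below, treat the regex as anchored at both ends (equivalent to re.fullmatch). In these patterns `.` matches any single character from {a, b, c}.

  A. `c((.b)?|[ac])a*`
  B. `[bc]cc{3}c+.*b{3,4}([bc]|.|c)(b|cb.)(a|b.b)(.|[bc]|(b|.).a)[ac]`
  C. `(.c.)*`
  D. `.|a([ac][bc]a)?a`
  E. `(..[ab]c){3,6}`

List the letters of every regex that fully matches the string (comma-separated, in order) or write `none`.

A, C

A → match
B → no match
C → match
D → no match
E → no match — must end with 'c'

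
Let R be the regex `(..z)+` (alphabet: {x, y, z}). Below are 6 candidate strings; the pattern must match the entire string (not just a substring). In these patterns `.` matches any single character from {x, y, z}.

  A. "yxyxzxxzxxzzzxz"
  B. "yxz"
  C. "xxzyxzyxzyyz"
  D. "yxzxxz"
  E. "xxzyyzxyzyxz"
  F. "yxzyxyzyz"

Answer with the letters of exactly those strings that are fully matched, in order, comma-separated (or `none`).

A → no match
B → match
C → match
D → match
E → match
F → no match

B, C, D, E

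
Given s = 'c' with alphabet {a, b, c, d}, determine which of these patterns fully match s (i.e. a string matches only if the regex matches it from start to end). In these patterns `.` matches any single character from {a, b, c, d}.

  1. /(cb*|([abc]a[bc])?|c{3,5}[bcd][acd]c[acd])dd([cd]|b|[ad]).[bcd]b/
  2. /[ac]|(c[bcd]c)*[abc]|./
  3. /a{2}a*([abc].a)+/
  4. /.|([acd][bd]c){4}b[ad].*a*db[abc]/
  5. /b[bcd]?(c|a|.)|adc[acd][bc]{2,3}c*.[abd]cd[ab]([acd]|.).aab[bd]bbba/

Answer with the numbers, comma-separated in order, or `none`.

1 → no match — must end with 'b'
2 → match
3 → no match — must start with 'a'
4 → match
5 → no match

2, 4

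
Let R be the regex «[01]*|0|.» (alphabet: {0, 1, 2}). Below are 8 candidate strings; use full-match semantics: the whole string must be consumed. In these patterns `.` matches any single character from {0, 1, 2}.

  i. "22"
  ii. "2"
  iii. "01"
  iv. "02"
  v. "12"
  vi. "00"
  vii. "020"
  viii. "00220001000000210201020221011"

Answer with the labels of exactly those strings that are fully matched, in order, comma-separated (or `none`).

i → no match
ii → match
iii → match
iv → no match
v → no match
vi → match
vii → no match
viii → no match

ii, iii, vi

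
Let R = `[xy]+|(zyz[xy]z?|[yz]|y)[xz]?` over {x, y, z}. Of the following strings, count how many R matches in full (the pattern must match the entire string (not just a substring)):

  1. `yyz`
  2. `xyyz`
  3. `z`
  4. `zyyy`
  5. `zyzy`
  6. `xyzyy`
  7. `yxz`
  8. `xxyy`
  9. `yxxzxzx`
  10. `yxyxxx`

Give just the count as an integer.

1 → no match
2 → no match
3 → match
4 → no match
5 → match
6 → no match
7 → no match
8 → match
9 → no match
10 → match
Total matched: 4

4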